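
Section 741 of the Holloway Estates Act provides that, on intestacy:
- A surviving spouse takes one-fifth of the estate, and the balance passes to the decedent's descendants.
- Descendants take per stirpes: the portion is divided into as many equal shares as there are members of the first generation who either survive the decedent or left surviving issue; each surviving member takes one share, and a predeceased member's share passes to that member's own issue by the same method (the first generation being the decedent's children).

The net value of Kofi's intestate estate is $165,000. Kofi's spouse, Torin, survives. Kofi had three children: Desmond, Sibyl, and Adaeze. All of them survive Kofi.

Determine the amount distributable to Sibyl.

Torin takes one-fifth of $165,000 = $33,000. The remaining $132,000 passes to the descendants.
The descendants' portion ($132,000) is divided into 3 shares of $44,000: Desmond, Sibyl, and Adaeze each take $44,000.

Sibyl receives $44,000.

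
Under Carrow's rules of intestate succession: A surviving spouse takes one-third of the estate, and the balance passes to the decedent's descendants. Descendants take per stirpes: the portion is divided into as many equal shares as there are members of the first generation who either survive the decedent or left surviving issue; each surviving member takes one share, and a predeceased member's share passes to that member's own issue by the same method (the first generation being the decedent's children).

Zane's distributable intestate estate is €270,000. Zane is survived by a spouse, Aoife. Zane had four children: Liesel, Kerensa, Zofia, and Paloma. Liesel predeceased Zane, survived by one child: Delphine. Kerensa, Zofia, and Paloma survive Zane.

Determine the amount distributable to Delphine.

Delphine receives €45,000.

Aoife takes one-third of €270,000 = €90,000. The remaining €180,000 passes to the descendants.
The descendants' portion (€180,000) is divided into 4 shares of €45,000: Kerensa, Zofia, and Paloma each take €45,000; Liesel's €45,000 share passes to Liesel's issue.
Liesel's share (€45,000) passes entirely to Delphine.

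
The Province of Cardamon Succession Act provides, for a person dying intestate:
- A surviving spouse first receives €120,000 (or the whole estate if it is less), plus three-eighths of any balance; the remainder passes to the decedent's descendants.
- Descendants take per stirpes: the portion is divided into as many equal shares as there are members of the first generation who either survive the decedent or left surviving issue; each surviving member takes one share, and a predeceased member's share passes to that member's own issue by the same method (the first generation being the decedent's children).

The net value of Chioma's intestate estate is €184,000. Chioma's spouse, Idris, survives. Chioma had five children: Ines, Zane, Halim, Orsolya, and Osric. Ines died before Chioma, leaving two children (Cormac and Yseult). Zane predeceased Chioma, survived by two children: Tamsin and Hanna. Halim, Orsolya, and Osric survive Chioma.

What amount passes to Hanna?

Hanna receives €4,000.

Idris first takes €120,000, leaving a balance of €64,000. Idris then takes three-eighths of the balance (€24,000), for a total of €144,000. The remaining €40,000 passes to the descendants.
The descendants' portion (€40,000) is divided into 5 shares of €8,000: Halim, Orsolya, and Osric each take €8,000; Ines's €8,000 share passes to Ines's issue; Zane's €8,000 share passes to Zane's issue.
Ines's share (€8,000) is divided into 2 shares of €4,000: Cormac and Yseult each take €4,000.
Zane's share (€8,000) is divided into 2 shares of €4,000: Tamsin and Hanna each take €4,000.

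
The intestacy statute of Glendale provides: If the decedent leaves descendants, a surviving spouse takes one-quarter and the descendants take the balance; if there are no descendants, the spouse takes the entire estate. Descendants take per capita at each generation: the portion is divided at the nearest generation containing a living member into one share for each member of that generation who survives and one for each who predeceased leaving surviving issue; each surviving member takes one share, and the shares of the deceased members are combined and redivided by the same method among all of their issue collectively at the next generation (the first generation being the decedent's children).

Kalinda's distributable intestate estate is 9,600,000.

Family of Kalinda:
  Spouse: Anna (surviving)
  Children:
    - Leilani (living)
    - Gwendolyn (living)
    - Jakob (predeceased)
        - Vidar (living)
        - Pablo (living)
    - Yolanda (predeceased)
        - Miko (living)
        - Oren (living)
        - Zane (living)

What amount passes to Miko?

Miko receives 720,000.

Anna takes one-quarter of 9,600,000 = 2,400,000. The remaining 7,200,000 passes to the descendants.
The descendants' portion (7,200,000) is divided at the children's generation into 4 shares of 1,800,000. Leilani and Gwendolyn each take 1,800,000. The 2 shares of the deceased (Jakob and Yolanda) are combined into a pool of 3,600,000.
That pool (3,600,000) is divided at the grandchildren's generation equally among Vidar, Pablo, Miko, Oren, and Zane: 720,000 each.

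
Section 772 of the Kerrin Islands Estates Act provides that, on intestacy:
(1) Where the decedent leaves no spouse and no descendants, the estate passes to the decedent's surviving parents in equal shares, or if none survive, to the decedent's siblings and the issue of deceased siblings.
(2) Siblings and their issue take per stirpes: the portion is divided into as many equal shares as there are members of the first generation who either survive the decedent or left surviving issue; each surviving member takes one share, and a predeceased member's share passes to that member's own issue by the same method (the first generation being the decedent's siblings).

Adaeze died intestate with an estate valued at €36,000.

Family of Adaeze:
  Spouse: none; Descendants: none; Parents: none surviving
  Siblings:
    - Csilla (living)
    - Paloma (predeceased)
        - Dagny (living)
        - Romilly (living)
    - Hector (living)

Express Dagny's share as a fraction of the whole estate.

The entire €36,000 passes to the siblings and their issue.
That amount (€36,000) is divided into 3 shares of €12,000: Csilla and Hector each take €12,000; Paloma's €12,000 share passes to Paloma's issue.
Paloma's share (€12,000) is divided into 2 shares of €6,000: Dagny and Romilly each take €6,000.

Dagny receives 1/6 of the estate.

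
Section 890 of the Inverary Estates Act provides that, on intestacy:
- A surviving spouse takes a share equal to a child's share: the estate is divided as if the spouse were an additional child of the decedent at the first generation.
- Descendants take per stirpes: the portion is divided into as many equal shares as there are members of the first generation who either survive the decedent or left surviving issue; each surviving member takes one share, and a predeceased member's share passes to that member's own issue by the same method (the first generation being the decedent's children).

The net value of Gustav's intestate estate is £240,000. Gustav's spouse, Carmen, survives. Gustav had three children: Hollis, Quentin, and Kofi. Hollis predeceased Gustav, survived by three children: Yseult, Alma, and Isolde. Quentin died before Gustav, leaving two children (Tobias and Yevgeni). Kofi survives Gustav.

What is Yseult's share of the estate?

The spouse counts as an additional share at the children's level, so there are 4 primary shares of £60,000. Carmen takes one such share (£60,000).
The children's combined portion (£180,000) is divided into 3 shares of £60,000: Kofi takes £60,000; Hollis's £60,000 share passes to Hollis's issue; Quentin's £60,000 share passes to Quentin's issue.
Hollis's share (£60,000) is divided into 3 shares of £20,000: Yseult, Alma, and Isolde each take £20,000.
Quentin's share (£60,000) is divided into 2 shares of £30,000: Tobias and Yevgeni each take £30,000.

Yseult receives £20,000.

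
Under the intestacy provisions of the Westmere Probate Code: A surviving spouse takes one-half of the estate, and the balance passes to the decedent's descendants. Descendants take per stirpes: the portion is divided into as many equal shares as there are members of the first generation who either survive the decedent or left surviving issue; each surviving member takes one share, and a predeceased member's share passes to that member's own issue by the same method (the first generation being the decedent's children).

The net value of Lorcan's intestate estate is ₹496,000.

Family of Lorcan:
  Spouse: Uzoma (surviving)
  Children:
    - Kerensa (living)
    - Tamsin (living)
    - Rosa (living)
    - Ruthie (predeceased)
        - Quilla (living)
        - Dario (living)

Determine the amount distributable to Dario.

Uzoma takes one-half of ₹496,000 = ₹248,000. The remaining ₹248,000 passes to the descendants.
The descendants' portion (₹248,000) is divided into 4 shares of ₹62,000: Kerensa, Tamsin, and Rosa each take ₹62,000; Ruthie's ₹62,000 share passes to Ruthie's issue.
Ruthie's share (₹62,000) is divided into 2 shares of ₹31,000: Quilla and Dario each take ₹31,000.

Dario receives ₹31,000.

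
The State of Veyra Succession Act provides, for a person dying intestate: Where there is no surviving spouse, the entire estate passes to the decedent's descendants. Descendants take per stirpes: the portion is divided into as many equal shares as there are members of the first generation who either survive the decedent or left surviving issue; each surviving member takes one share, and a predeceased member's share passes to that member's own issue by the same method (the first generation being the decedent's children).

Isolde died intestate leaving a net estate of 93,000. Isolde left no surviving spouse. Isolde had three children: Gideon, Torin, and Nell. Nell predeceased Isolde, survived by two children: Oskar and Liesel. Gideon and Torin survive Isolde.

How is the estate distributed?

Gideon: 31,000; Torin: 31,000; Oskar: 15,500; Liesel: 15,500

The entire 93,000 passes to the descendants.
That amount (93,000) is divided into 3 shares of 31,000: Gideon and Torin each take 31,000; Nell's 31,000 share passes to Nell's issue.
Nell's share (31,000) is divided into 2 shares of 15,500: Oskar and Liesel each take 15,500.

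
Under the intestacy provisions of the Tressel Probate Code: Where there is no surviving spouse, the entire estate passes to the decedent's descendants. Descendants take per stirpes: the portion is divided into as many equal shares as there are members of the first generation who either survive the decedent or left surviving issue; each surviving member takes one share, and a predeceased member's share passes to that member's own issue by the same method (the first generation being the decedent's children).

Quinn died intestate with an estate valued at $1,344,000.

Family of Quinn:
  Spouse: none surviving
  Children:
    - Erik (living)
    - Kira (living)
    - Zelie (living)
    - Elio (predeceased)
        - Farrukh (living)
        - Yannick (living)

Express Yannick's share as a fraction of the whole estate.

The entire $1,344,000 passes to the descendants.
That amount ($1,344,000) is divided into 4 shares of $336,000: Erik, Kira, and Zelie each take $336,000; Elio's $336,000 share passes to Elio's issue.
Elio's share ($336,000) is divided into 2 shares of $168,000: Farrukh and Yannick each take $168,000.

Yannick receives 1/8 of the estate.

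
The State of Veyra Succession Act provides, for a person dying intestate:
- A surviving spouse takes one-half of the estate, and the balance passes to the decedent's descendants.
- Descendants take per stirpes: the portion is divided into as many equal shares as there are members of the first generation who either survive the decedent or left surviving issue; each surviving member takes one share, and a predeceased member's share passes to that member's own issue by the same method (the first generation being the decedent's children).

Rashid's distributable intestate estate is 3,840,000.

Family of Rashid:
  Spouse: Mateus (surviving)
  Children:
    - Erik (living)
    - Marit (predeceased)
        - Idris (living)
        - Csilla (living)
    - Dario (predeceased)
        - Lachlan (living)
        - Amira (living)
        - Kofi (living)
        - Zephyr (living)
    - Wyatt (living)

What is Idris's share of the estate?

Mateus takes one-half of 3,840,000 = 1,920,000. The remaining 1,920,000 passes to the descendants.
The descendants' portion (1,920,000) is divided into 4 shares of 480,000: Erik and Wyatt each take 480,000; Marit's 480,000 share passes to Marit's issue; Dario's 480,000 share passes to Dario's issue.
Marit's share (480,000) is divided into 2 shares of 240,000: Idris and Csilla each take 240,000.
Dario's share (480,000) is divided into 4 shares of 120,000: Lachlan, Amira, Kofi, and Zephyr each take 120,000.

Idris receives 240,000.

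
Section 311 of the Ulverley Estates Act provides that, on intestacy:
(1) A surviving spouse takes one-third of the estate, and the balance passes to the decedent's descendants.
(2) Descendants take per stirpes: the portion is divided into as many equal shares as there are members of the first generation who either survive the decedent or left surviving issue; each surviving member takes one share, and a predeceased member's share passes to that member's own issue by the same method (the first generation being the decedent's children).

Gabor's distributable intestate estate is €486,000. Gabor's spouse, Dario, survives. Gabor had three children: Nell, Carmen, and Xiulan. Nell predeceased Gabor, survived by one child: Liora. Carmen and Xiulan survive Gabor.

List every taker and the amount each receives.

Dario takes one-third of €486,000 = €162,000. The remaining €324,000 passes to the descendants.
The descendants' portion (€324,000) is divided into 3 shares of €108,000: Carmen and Xiulan each take €108,000; Nell's €108,000 share passes to Nell's issue.
Nell's share (€108,000) passes entirely to Liora.

Dario: €162,000; Liora: €108,000; Carmen: €108,000; Xiulan: €108,000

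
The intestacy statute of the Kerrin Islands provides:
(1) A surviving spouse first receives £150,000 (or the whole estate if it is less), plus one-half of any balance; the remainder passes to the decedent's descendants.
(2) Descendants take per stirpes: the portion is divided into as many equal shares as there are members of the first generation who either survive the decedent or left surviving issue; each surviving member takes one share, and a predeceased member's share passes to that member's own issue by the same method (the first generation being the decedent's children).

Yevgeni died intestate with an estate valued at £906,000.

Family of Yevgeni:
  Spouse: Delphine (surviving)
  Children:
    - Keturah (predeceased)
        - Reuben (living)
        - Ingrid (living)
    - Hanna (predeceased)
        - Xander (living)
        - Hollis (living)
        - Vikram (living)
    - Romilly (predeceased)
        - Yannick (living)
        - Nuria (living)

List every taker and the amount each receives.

Delphine first takes £150,000, leaving a balance of £756,000. Delphine then takes one-half of the balance (£378,000), for a total of £528,000. The remaining £378,000 passes to the descendants.
The descendants' portion (£378,000) is divided into 3 shares of £126,000: Keturah's £126,000 share passes to Keturah's issue; Hanna's £126,000 share passes to Hanna's issue; Romilly's £126,000 share passes to Romilly's issue.
Keturah's share (£126,000) is divided into 2 shares of £63,000: Reuben and Ingrid each take £63,000.
Hanna's share (£126,000) is divided into 3 shares of £42,000: Xander, Hollis, and Vikram each take £42,000.
Romilly's share (£126,000) is divided into 2 shares of £63,000: Yannick and Nuria each take £63,000.

Delphine: £528,000; Reuben: £63,000; Ingrid: £63,000; Xander: £42,000; Hollis: £42,000; Vikram: £42,000; Yannick: £63,000; Nuria: £63,000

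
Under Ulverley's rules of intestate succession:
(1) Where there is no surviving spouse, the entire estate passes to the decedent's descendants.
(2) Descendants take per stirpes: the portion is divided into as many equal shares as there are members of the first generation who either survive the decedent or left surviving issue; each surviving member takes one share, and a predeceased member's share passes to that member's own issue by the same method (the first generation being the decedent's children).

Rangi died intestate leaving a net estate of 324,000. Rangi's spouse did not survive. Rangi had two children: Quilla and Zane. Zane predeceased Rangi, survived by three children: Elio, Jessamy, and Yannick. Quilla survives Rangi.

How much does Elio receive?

The entire 324,000 passes to the descendants.
That amount (324,000) is divided into 2 shares of 162,000: Quilla takes 162,000; Zane's 162,000 share passes to Zane's issue.
Zane's share (162,000) is divided into 3 shares of 54,000: Elio, Jessamy, and Yannick each take 54,000.

Elio receives 54,000.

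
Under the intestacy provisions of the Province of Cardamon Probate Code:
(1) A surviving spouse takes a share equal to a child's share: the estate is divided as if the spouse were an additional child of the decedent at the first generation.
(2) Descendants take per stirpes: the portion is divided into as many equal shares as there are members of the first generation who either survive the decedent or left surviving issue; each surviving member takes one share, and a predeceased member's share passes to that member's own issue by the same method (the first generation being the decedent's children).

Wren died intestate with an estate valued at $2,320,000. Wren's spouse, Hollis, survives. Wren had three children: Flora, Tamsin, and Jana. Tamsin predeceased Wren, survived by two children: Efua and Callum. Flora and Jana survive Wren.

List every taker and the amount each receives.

The spouse counts as an additional share at the children's level, so there are 4 primary shares of $580,000. Hollis takes one such share ($580,000).
The children's combined portion ($1,740,000) is divided into 3 shares of $580,000: Flora and Jana each take $580,000; Tamsin's $580,000 share passes to Tamsin's issue.
Tamsin's share ($580,000) is divided into 2 shares of $290,000: Efua and Callum each take $290,000.

Hollis: $580,000; Flora: $580,000; Efua: $290,000; Callum: $290,000; Jana: $580,000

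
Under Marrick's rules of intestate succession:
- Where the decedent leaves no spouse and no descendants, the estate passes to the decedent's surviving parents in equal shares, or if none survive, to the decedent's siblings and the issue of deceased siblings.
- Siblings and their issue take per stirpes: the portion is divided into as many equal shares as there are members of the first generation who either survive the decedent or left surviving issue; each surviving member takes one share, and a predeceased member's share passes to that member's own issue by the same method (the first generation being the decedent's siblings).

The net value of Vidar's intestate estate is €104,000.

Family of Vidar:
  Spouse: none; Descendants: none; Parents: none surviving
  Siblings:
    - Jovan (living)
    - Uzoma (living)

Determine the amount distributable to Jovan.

Jovan receives €52,000.

The entire €104,000 passes to the siblings and their issue.
That amount (€104,000) is divided into 2 shares of €52,000: Jovan and Uzoma each take €52,000.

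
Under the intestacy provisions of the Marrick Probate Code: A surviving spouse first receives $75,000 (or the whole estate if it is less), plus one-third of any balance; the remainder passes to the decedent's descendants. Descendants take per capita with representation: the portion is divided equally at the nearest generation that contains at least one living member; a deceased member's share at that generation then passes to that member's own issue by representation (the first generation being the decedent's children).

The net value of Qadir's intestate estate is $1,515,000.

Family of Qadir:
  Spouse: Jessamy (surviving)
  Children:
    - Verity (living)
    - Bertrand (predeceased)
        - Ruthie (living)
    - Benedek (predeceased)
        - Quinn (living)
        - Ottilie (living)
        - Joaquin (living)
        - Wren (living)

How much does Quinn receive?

Quinn receives $80,000.

Jessamy first takes $75,000, leaving a balance of $1,440,000. Jessamy then takes one-third of the balance ($480,000), for a total of $555,000. The remaining $960,000 passes to the descendants.
The descendants' portion ($960,000) is divided into 3 shares of $320,000: Verity takes $320,000; Bertrand's $320,000 share passes to Bertrand's issue; Benedek's $320,000 share passes to Benedek's issue.
Bertrand's share ($320,000) passes entirely to Ruthie.
Benedek's share ($320,000) is divided into 4 shares of $80,000: Quinn, Ottilie, Joaquin, and Wren each take $80,000.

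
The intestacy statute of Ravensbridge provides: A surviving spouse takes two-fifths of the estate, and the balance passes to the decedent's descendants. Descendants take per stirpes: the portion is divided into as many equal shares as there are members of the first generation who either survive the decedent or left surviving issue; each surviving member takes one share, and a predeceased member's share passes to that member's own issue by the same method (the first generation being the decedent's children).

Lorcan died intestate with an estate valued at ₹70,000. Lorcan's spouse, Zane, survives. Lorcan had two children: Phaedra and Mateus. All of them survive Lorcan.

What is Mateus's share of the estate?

Zane takes two-fifths of ₹70,000 = ₹28,000. The remaining ₹42,000 passes to the descendants.
The descendants' portion (₹42,000) is divided into 2 shares of ₹21,000: Phaedra and Mateus each take ₹21,000.

Mateus receives ₹21,000.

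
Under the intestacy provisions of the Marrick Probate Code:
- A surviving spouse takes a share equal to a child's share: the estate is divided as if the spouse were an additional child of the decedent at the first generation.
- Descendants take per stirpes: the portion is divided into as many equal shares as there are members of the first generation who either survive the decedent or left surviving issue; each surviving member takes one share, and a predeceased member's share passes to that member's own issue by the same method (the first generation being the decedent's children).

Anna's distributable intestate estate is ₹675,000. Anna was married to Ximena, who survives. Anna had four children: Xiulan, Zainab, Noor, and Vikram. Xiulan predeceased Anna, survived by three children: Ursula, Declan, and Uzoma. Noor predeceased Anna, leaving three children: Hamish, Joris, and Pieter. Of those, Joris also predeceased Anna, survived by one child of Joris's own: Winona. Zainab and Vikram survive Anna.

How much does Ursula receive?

Ursula receives ₹45,000.

The spouse counts as an additional share at the children's level, so there are 5 primary shares of ₹135,000. Ximena takes one such share (₹135,000).
The children's combined portion (₹540,000) is divided into 4 shares of ₹135,000: Zainab and Vikram each take ₹135,000; Xiulan's ₹135,000 share passes to Xiulan's issue; Noor's ₹135,000 share passes to Noor's issue.
Xiulan's share (₹135,000) is divided into 3 shares of ₹45,000: Ursula, Declan, and Uzoma each take ₹45,000.
Noor's share (₹135,000) is divided into 3 shares of ₹45,000: Hamish and Pieter each take ₹45,000; Joris's ₹45,000 share passes to Joris's issue.
Joris's share (₹45,000) passes entirely to Winona.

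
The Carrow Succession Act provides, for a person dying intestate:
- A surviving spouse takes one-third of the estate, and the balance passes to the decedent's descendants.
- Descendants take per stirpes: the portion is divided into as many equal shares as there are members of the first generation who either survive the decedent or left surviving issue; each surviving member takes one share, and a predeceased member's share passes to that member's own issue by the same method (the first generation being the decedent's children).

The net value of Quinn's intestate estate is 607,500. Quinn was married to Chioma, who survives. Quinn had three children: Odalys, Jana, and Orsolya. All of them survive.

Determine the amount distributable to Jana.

Jana receives 135,000.

Chioma takes one-third of 607,500 = 202,500. The remaining 405,000 passes to the descendants.
The descendants' portion (405,000) is divided into 3 shares of 135,000: Odalys, Jana, and Orsolya each take 135,000.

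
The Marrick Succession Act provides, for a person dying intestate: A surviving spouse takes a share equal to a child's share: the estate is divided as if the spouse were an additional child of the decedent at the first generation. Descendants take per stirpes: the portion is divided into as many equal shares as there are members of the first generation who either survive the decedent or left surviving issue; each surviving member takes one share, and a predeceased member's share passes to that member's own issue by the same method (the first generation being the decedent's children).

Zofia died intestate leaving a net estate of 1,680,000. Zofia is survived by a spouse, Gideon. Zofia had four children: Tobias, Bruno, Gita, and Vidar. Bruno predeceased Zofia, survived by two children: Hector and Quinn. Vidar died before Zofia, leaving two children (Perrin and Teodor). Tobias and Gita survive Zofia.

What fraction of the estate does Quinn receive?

The spouse counts as an additional share at the children's level, so there are 5 primary shares of 336,000. Gideon takes one such share (336,000).
The children's combined portion (1,344,000) is divided into 4 shares of 336,000: Tobias and Gita each take 336,000; Bruno's 336,000 share passes to Bruno's issue; Vidar's 336,000 share passes to Vidar's issue.
Bruno's share (336,000) is divided into 2 shares of 168,000: Hector and Quinn each take 168,000.
Vidar's share (336,000) is divided into 2 shares of 168,000: Perrin and Teodor each take 168,000.

Quinn receives 1/10 of the estate.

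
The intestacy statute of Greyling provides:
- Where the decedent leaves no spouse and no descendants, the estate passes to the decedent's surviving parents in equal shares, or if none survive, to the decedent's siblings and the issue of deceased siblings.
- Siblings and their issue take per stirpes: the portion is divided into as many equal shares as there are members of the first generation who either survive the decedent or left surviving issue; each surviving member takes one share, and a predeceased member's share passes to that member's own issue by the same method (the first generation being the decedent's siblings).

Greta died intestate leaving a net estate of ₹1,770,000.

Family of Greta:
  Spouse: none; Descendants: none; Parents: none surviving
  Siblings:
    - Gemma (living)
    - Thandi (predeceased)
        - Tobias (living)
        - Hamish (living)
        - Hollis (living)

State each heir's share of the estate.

The entire ₹1,770,000 passes to the siblings and their issue.
That amount (₹1,770,000) is divided into 2 shares of ₹885,000: Gemma takes ₹885,000; Thandi's ₹885,000 share passes to Thandi's issue.
Thandi's share (₹885,000) is divided into 3 shares of ₹295,000: Tobias, Hamish, and Hollis each take ₹295,000.

Gemma: ₹885,000; Tobias: ₹295,000; Hamish: ₹295,000; Hollis: ₹295,000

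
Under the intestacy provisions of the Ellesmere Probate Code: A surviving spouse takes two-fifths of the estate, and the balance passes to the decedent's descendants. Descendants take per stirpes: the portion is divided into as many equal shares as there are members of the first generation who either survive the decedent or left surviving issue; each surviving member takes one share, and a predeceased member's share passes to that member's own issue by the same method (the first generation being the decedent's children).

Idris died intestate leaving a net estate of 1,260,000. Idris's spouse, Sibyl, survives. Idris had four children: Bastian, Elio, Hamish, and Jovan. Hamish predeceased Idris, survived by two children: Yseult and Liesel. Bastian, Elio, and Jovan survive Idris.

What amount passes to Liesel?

Liesel receives 94,500.

Sibyl takes two-fifths of 1,260,000 = 504,000. The remaining 756,000 passes to the descendants.
The descendants' portion (756,000) is divided into 4 shares of 189,000: Bastian, Elio, and Jovan each take 189,000; Hamish's 189,000 share passes to Hamish's issue.
Hamish's share (189,000) is divided into 2 shares of 94,500: Yseult and Liesel each take 94,500.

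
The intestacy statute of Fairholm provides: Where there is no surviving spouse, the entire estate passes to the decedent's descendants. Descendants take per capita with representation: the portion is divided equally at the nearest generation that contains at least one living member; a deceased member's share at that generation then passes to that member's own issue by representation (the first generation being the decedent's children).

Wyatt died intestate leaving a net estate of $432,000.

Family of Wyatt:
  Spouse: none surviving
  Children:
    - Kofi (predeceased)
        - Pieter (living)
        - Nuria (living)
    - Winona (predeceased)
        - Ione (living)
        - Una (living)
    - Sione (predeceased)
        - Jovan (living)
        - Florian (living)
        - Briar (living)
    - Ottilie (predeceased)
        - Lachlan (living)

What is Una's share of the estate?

The entire $432,000 passes to the descendants.
No child survives, so the initial division is made at the grandchildren's generation.
That amount ($432,000) is divided into 8 shares of $54,000: Pieter, Nuria, Ione, Una, Jovan, Florian, Briar, and Lachlan each take $54,000.

Una receives $54,000.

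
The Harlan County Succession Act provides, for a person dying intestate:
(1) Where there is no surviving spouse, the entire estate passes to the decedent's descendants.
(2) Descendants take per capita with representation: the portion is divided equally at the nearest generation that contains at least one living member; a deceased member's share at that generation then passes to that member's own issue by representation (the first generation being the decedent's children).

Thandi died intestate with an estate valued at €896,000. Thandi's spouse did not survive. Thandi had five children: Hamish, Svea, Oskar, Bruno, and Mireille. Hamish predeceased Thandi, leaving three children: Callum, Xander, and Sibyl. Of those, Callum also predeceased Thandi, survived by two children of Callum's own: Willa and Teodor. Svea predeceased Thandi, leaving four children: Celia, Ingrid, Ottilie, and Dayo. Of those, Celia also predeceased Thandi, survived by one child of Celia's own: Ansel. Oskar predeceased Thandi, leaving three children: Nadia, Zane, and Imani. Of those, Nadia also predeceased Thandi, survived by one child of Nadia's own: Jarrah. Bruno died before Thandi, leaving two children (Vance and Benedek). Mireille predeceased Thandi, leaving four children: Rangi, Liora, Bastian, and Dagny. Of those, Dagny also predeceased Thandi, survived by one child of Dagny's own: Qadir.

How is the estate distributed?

Willa: €28,000; Teodor: €28,000; Xander: €56,000; Sibyl: €56,000; Ansel: €56,000; Ingrid: €56,000; Ottilie: €56,000; Dayo: €56,000; Jarrah: €56,000; Zane: €56,000; Imani: €56,000; Vance: €56,000; Benedek: €56,000; Rangi: €56,000; Liora: €56,000; Bastian: €56,000; Qadir: €56,000

The entire €896,000 passes to the descendants.
No child survives, so the initial division is made at the grandchildren's generation.
That amount (€896,000) is divided into 16 shares of €56,000: Xander, Sibyl, Ingrid, Ottilie, Dayo, Zane, Imani, Vance, Benedek, Rangi, Liora, and Bastian each take €56,000; Callum's €56,000 share passes to Callum's issue; Celia's €56,000 share passes to Celia's issue; Nadia's €56,000 share passes to Nadia's issue; Dagny's €56,000 share passes to Dagny's issue.
Callum's share (€56,000) is divided into 2 shares of €28,000: Willa and Teodor each take €28,000.
Celia's share (€56,000) passes entirely to Ansel.
Nadia's share (€56,000) passes entirely to Jarrah.
Dagny's share (€56,000) passes entirely to Qadir.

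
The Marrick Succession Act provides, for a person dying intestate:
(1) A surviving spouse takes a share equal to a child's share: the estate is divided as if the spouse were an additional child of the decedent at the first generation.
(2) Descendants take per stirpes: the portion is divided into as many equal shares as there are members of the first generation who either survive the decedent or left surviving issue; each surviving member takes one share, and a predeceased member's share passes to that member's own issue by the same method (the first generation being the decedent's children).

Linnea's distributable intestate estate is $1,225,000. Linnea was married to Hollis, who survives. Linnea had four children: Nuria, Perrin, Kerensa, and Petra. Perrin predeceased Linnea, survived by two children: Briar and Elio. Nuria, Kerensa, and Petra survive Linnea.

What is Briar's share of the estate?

Briar receives $122,500.

The spouse counts as an additional share at the children's level, so there are 5 primary shares of $245,000. Hollis takes one such share ($245,000).
The children's combined portion ($980,000) is divided into 4 shares of $245,000: Nuria, Kerensa, and Petra each take $245,000; Perrin's $245,000 share passes to Perrin's issue.
Perrin's share ($245,000) is divided into 2 shares of $122,500: Briar and Elio each take $122,500.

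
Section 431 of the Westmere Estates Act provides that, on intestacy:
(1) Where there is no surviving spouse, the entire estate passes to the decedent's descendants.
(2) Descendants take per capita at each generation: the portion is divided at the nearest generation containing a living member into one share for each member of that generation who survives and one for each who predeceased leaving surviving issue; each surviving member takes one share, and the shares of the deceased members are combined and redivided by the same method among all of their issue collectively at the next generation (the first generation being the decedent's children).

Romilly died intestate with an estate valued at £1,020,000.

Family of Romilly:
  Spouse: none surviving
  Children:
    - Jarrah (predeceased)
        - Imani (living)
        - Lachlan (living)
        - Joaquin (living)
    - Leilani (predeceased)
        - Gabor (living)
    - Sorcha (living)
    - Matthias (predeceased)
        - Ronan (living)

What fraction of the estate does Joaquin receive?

Joaquin receives 3/20 of the estate.

The entire £1,020,000 passes to the descendants.
That amount (£1,020,000) is divided at the children's generation into 4 shares of £255,000. Sorcha takes £255,000. The 3 shares of the deceased (Jarrah, Leilani, and Matthias) are combined into a pool of £765,000.
That pool (£765,000) is divided at the grandchildren's generation equally among Imani, Lachlan, Joaquin, Gabor, and Ronan: £153,000 each.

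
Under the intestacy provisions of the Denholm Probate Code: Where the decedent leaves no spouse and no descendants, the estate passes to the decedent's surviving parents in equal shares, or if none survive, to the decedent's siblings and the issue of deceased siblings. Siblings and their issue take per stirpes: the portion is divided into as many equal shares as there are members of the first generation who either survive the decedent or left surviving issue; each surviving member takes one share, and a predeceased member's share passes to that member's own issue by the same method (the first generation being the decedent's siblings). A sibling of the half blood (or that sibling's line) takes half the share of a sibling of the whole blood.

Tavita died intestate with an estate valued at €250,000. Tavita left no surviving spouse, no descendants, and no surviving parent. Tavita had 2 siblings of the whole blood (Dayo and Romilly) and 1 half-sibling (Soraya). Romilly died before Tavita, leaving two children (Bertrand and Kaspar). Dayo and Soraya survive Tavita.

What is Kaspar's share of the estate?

Kaspar receives €50,000.

The entire €250,000 passes to the siblings and their issue.
Counting each half-blood sibling's line as half a unit, there are 5/2 units in €250,000, so one unit is €100,000. Whole-blood lines (Dayo and Romilly) take €100,000 each; half-blood lines (Soraya) take €50,000 each.
Romilly's share (€100,000) is divided into 2 shares of €50,000: Bertrand and Kaspar each take €50,000.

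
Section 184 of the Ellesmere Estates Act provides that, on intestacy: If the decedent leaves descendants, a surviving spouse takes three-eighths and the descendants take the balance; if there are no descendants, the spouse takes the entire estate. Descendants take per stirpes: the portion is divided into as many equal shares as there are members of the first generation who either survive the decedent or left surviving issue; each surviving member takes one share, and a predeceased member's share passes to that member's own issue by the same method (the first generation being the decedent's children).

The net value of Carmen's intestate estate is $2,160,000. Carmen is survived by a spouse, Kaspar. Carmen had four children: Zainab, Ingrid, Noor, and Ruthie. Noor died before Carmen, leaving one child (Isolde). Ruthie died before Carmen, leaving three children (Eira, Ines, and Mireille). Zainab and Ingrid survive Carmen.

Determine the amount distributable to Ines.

Kaspar takes three-eighths of $2,160,000 = $810,000. The remaining $1,350,000 passes to the descendants.
The descendants' portion ($1,350,000) is divided into 4 shares of $337,500: Zainab and Ingrid each take $337,500; Noor's $337,500 share passes to Noor's issue; Ruthie's $337,500 share passes to Ruthie's issue.
Noor's share ($337,500) passes entirely to Isolde.
Ruthie's share ($337,500) is divided into 3 shares of $112,500: Eira, Ines, and Mireille each take $112,500.

Ines receives $112,500.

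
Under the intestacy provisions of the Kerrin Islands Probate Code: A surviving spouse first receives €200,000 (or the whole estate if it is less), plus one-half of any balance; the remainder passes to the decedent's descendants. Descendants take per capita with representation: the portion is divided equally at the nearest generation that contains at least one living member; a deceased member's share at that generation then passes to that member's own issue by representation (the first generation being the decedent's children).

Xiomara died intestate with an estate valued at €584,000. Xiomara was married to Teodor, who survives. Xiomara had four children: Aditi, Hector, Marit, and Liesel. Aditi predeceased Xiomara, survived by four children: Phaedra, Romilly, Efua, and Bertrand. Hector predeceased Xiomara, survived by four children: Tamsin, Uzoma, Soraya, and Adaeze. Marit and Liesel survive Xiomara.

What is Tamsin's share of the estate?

Teodor first takes €200,000, leaving a balance of €384,000. Teodor then takes one-half of the balance (€192,000), for a total of €392,000. The remaining €192,000 passes to the descendants.
The descendants' portion (€192,000) is divided into 4 shares of €48,000: Marit and Liesel each take €48,000; Aditi's €48,000 share passes to Aditi's issue; Hector's €48,000 share passes to Hector's issue.
Aditi's share (€48,000) is divided into 4 shares of €12,000: Phaedra, Romilly, Efua, and Bertrand each take €12,000.
Hector's share (€48,000) is divided into 4 shares of €12,000: Tamsin, Uzoma, Soraya, and Adaeze each take €12,000.

Tamsin receives €12,000.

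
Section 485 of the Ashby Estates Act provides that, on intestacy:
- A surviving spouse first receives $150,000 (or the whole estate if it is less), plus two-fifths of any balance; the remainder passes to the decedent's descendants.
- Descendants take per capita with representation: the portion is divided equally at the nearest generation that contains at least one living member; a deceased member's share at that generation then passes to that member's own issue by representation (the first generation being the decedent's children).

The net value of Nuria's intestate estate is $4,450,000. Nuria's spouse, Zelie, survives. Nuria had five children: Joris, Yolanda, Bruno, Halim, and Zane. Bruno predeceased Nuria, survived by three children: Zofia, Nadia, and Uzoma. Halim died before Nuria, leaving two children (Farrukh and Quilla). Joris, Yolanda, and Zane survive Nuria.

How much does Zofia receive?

Zofia receives $172,000.

Zelie first takes $150,000, leaving a balance of $4,300,000. Zelie then takes two-fifths of the balance ($1,720,000), for a total of $1,870,000. The remaining $2,580,000 passes to the descendants.
The descendants' portion ($2,580,000) is divided into 5 shares of $516,000: Joris, Yolanda, and Zane each take $516,000; Bruno's $516,000 share passes to Bruno's issue; Halim's $516,000 share passes to Halim's issue.
Bruno's share ($516,000) is divided into 3 shares of $172,000: Zofia, Nadia, and Uzoma each take $172,000.
Halim's share ($516,000) is divided into 2 shares of $258,000: Farrukh and Quilla each take $258,000.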